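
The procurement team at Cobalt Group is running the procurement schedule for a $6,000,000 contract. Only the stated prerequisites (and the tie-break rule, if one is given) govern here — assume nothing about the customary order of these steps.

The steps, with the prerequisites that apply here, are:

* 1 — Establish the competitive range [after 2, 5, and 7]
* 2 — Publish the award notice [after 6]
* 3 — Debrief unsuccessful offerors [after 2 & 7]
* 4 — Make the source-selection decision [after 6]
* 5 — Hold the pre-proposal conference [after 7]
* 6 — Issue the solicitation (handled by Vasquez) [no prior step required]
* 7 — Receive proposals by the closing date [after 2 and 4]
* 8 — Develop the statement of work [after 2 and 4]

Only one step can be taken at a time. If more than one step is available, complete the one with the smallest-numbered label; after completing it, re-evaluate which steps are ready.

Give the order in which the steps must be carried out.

6, 2, 4, 7, 3, 5, 1, 8

Only 6 has no prerequisites, so it is first.
Now 2 and 4 have their prerequisites met. 2 has the earlier label, so 2 next.
4 is the only step now ready → 4.
Now 7 and 8 have their prerequisites met. 7 has the earlier label, so 7 next.
Now 3, 5 and 8 have their prerequisites met. 3 has the earlier label, so 3 next.
Ready: 5 and 8. 5 has the earlier label → 5.
1 and 8 are both available; 1 has the earlier label → 1.
8 is the only step now ready → 8.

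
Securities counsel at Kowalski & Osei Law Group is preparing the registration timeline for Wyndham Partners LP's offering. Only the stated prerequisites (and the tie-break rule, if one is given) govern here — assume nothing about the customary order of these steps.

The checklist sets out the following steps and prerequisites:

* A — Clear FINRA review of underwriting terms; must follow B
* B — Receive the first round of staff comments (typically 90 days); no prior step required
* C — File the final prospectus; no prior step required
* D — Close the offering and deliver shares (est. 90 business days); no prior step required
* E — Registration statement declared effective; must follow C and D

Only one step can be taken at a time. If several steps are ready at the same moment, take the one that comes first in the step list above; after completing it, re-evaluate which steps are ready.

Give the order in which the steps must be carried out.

B, A, C, D, E

B, C and D have no prerequisites; B is listed earlier, so B is first.
A now also ready, so the ready set is {A, C, D}; A is listed earlier → A.
Ready: C and D. C is listed earlier → C.
D is the only step now ready → D.
Next only E has its prerequisites met → E.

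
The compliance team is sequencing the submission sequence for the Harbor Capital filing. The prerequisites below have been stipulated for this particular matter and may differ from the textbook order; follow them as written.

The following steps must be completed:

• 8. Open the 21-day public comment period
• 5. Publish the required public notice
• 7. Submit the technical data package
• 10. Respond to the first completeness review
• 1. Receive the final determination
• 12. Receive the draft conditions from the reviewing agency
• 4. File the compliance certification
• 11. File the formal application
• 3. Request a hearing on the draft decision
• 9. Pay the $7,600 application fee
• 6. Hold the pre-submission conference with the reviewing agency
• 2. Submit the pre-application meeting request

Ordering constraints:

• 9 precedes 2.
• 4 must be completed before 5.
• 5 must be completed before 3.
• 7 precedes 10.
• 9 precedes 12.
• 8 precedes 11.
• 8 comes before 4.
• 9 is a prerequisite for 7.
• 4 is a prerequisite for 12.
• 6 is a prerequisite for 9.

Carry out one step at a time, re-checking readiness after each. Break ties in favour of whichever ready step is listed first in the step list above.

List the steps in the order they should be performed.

8, 1 and 6 have no prerequisites; 8 is listed earlier, so 8 is first.
4 and 11 now also ready, so the ready set is {1, 4, 11, 6}; 1 is listed earlier → 1.
Ready: 4, 11 and 6. 4 is listed earlier → 4.
5 now also ready, so the ready set is {5, 11, 6}; 5 is listed earlier → 5.
11, 3 and 6 are all available; 11 is listed earlier → 11.
Now 3 and 6 have their prerequisites met. 3 is listed earlier, so 3 next.
That leaves 6 as the only ready step → 6.
9 is the only step now ready → 9.
Now 7, 12 and 2 have their prerequisites met. 7 is listed earlier, so 7 next.
10 now also ready, so the ready set is {10, 12, 2}; 10 is listed earlier → 10.
12 and 2 are both available; 12 is listed earlier → 12.
That leaves 2 as the only ready step → 2.

8 1 4 5 11 3 6 9 7 10 12 2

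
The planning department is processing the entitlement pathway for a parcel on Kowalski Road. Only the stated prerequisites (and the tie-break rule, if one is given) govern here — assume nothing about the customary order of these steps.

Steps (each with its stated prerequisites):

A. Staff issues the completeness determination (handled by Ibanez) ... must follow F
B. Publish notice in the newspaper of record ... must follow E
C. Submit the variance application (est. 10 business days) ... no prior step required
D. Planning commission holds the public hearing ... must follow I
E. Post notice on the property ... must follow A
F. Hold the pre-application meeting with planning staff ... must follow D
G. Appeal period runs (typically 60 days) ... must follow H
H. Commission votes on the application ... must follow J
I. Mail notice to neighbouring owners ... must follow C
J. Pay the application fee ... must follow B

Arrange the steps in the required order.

C → I → D → F → A → E → B → J → H → G

C is the only step with nothing outstanding, so it goes first.
I is the only step now ready → I.
D needed I, now all done → D.
That leaves F as the only ready step → F.
A needed F, now all done → A.
E needed A, now all done → E.
B needed E, now all done → B.
That leaves J as the only ready step → J.
H needed J, now all done → H.
That leaves G as the only ready step → G.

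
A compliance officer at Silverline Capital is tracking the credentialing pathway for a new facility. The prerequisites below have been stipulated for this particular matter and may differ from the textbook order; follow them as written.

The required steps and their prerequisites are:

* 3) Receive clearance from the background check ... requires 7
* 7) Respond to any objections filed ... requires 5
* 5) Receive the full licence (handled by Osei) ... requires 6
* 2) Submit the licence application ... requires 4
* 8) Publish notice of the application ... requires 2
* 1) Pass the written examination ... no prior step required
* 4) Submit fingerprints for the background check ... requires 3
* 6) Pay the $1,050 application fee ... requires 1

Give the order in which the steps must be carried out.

1 6 5 7 3 4 2 8

Only 1 has no prerequisites, so it is first.
6 is the only step now ready → 6.
5 needed 6, now all done → 5.
Next only 7 has its prerequisites met → 7.
3 is the only step now ready → 3.
4 needed 3, now all done → 4.
That leaves 2 as the only ready step → 2.
8 needed 2, now all done → 8.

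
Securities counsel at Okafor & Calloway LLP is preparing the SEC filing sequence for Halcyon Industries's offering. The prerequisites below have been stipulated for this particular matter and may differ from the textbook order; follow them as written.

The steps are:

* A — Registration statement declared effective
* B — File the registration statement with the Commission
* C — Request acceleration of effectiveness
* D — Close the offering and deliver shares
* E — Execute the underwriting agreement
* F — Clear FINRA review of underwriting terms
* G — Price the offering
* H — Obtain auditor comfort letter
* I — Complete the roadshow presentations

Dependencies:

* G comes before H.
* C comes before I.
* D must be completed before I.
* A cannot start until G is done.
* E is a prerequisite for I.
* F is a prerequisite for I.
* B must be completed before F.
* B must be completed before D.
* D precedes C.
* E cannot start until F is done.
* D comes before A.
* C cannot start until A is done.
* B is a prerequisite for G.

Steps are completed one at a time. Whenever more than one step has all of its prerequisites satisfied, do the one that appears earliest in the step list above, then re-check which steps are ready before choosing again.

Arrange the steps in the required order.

B → D → F → E → G → A → C → H → I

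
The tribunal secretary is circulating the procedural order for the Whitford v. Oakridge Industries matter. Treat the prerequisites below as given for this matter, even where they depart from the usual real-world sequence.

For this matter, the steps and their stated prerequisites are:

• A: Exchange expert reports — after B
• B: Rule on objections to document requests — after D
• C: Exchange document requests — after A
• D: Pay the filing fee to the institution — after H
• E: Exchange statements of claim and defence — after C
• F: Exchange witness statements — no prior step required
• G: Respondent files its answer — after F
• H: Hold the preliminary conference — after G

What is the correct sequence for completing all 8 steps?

F, G, H, D, B, A, C, E

F has no prerequisites → F first.
Next only G has its prerequisites met → G.
H needed G, now all done → H.
D needed H, now all done → D.
B needed D, now all done → B.
A needed B, now all done → A.
Next only C has its prerequisites met → C.
E needed C, now all done → E.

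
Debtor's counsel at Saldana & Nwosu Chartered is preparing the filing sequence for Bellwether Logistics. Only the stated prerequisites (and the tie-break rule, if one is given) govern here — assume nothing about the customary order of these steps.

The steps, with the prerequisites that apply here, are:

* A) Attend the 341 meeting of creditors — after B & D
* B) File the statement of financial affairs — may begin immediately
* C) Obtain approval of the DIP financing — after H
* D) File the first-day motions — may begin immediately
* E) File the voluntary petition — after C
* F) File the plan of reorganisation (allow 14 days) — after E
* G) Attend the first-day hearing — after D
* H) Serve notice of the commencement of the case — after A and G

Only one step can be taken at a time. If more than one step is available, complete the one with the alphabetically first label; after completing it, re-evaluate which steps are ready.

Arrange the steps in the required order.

B D A G H C E F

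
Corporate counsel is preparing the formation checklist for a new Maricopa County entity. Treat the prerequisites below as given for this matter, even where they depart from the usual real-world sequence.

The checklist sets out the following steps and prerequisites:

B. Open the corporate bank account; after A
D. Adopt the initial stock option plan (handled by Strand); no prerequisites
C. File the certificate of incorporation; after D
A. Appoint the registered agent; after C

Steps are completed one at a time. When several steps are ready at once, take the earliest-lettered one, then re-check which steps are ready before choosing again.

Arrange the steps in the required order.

D C A B

D has no prerequisites → D first.
That leaves C as the only ready step → C.
A is the only step now ready → A.
Next only B has its prerequisites met → B.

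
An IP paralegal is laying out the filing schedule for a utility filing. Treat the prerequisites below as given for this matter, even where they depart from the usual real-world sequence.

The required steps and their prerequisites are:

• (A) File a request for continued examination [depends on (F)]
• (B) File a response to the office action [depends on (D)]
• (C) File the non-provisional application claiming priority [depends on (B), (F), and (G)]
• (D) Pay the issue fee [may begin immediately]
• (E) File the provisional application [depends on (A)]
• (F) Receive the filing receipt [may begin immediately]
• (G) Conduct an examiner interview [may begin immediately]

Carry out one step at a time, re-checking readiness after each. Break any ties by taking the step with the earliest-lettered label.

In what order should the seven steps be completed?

(D) (B) (F) (A) (E) (G) (C)

(D), (F) and (G) have no prerequisites; (D) has the earlier label, so (D) is first.
(B) now also ready, so the ready set is {(B), (F), (G)}; (B) has the earlier label → (B).
(F) and (G) are both available; (F) has the earlier label → (F).
(A) now also ready, so the ready set is {(A), (G)}; (A) has the earlier label → (A).
Now (E) and (G) have their prerequisites met. (E) has the earlier label, so (E) next.
Next only (G) has its prerequisites met → (G).
(C) needed (B), (F) and (G), now all done → (C).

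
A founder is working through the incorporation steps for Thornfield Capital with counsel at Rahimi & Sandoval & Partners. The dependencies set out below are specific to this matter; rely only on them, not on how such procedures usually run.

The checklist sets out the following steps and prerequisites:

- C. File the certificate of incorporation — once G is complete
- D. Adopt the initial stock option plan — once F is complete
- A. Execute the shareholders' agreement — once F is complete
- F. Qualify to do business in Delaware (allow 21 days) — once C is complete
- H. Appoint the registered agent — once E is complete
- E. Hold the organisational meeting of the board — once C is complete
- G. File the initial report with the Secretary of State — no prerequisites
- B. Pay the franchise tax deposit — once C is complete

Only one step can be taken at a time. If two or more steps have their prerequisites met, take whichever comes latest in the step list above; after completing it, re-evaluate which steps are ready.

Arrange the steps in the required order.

G → C → B → E → H → F → A → D

G is the only step with nothing outstanding, so it goes first.
C needed G, now all done → C.
B, E and F are all available; B is listed later → B.
Ready: E and F. E is listed later → E.
Now H and F have their prerequisites met. H is listed later, so H next.
F is the only step now ready → F.
Now A and D have their prerequisites met. A is listed later, so A next.
D needed F, now all done → D.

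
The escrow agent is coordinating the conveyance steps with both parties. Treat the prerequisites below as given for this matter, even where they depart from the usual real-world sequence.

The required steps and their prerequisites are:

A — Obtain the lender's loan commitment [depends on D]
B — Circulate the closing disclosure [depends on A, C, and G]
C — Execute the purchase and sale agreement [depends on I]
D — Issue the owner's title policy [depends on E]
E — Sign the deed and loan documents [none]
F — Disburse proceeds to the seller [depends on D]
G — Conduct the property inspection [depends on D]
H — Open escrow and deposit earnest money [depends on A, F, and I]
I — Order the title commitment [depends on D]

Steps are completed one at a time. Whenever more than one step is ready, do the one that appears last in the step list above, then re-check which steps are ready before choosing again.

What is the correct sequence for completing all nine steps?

E D I G F C A H B

E has no prerequisites → E first.
That leaves D as the only ready step → D.
I, G, F and A are all available; I is listed later → I.
Ready: G, F, C and A. G is listed later → G.
F, C and A are all available; F is listed later → F.
C and A are both available; C is listed later → C.
Next only A has its prerequisites met → A.
H and B are both available; H is listed later → H.
That leaves B as the only ready step → B.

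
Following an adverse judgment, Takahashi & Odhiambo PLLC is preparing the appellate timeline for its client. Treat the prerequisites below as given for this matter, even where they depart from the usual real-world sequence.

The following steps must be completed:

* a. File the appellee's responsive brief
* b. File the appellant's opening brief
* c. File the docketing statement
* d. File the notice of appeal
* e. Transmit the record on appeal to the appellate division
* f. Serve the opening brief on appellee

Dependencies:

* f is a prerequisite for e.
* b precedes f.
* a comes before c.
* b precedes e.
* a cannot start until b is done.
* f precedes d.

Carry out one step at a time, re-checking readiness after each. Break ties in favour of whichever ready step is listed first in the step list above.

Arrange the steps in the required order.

b, a, c, f, d, e

Only b has no prerequisites, so it is first.
Ready: a and f. a is listed earlier → a.
Ready: c and f. c is listed earlier → c.
f is the only step now ready → f.
Now d and e have their prerequisites met. d is listed earlier, so d next.
That leaves e as the only ready step → e.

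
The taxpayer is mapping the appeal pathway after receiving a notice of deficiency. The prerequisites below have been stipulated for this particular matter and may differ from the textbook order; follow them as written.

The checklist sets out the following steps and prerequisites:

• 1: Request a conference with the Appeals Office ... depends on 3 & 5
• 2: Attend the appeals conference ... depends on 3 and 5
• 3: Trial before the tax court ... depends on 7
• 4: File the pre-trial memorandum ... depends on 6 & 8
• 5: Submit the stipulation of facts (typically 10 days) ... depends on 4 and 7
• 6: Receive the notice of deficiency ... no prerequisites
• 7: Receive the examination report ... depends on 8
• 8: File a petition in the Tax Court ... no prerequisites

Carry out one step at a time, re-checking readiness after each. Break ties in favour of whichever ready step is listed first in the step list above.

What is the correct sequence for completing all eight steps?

6 → 8 → 4 → 7 → 3 → 5 → 1 → 2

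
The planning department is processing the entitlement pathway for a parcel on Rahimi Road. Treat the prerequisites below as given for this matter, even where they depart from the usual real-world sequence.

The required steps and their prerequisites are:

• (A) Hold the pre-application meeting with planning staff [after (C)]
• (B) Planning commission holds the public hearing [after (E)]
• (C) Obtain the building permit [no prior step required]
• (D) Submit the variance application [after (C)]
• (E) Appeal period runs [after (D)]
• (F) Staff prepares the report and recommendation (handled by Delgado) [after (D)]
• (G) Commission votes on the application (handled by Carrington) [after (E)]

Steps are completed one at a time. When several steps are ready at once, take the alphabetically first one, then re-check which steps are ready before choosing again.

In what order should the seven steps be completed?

Only (C) has no prerequisites, so it is first.
(A) and (D) are both available; (A) has the earlier label → (A).
(D) is the only step now ready → (D).
Ready: (E) and (F). (E) has the earlier label → (E).
(B), (F) and (G) are all available; (B) has the earlier label → (B).
(F) and (G) are both available; (F) has the earlier label → (F).
That leaves (G) as the only ready step → (G).

(C), (A), (D), (E), (B), (F), (G)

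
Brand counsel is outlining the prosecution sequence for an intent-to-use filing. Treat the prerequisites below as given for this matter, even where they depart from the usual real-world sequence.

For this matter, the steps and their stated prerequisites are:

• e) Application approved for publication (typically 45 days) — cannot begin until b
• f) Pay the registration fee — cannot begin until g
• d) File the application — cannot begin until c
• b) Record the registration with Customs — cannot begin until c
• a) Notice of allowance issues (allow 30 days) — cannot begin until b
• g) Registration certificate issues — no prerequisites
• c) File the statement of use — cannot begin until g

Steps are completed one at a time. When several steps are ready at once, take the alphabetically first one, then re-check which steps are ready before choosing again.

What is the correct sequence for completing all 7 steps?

g is the only step with nothing outstanding, so it goes first.
Now c and f have their prerequisites met. c has the earlier label, so c next.
b and d now also ready, so the ready set is {b, d, f}; b has the earlier label → b.
Ready: a, d, e and f. a has the earlier label → a.
Now d, e and f have their prerequisites met. d has the earlier label, so d next.
e and f are both available; e has the earlier label → e.
f is the only step now ready → f.

g, c, b, a, d, e, f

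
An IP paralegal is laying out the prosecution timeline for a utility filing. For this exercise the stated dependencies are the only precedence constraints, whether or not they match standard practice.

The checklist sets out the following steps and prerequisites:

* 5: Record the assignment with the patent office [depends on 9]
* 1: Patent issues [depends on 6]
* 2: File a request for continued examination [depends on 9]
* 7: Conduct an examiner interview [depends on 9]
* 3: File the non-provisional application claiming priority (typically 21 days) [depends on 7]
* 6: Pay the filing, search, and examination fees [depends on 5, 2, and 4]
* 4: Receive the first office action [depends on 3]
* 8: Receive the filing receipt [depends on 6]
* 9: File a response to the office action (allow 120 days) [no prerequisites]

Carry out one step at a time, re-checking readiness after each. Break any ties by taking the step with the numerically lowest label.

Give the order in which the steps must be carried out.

9 → 2 → 5 → 7 → 3 → 4 → 6 → 1 → 8

Only 9 has no prerequisites, so it is first.
Ready: 2, 5 and 7. 2 has the earlier label → 2.
Ready: 5 and 7. 5 has the earlier label → 5.
That leaves 7 as the only ready step → 7.
Next only 3 has its prerequisites met → 3.
4 needed 3, now all done → 4.
6 is the only step now ready → 6.
Now 1 and 8 have their prerequisites met. 1 has the earlier label, so 1 next.
That leaves 8 as the only ready step → 8.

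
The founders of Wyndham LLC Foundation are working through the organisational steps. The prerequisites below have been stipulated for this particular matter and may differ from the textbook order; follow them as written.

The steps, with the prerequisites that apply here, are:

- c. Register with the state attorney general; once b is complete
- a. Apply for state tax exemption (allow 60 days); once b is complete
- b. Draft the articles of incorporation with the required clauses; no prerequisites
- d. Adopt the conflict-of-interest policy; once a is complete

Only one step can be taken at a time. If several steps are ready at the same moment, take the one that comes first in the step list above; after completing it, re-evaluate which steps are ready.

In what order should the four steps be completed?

b is the only step with nothing outstanding, so it goes first.
c and a are both available; c is listed earlier → c.
a needed b, now all done → a.
d needed a, now all done → d.

b, c, a, d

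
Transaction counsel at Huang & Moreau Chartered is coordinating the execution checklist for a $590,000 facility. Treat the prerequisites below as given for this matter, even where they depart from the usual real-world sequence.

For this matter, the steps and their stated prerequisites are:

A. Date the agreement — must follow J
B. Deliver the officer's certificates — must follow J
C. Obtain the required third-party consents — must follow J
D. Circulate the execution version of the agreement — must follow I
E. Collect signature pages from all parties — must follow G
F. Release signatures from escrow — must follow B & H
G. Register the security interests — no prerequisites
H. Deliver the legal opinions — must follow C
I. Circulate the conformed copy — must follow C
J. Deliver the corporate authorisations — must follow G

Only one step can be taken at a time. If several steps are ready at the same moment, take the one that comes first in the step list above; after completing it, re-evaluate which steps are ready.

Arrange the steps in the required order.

G → E → J → A → B → C → H → F → I → D

Only G has no prerequisites, so it is first.
E and J are both available; E is listed earlier → E.
Next only J has its prerequisites met → J.
Ready: A, B and C. A is listed earlier → A.
B and C are both available; B is listed earlier → B.
C is the only step now ready → C.
H and I are both available; H is listed earlier → H.
F and I are both available; F is listed earlier → F.
Next only I has its prerequisites met → I.
D needed I, now all done → D.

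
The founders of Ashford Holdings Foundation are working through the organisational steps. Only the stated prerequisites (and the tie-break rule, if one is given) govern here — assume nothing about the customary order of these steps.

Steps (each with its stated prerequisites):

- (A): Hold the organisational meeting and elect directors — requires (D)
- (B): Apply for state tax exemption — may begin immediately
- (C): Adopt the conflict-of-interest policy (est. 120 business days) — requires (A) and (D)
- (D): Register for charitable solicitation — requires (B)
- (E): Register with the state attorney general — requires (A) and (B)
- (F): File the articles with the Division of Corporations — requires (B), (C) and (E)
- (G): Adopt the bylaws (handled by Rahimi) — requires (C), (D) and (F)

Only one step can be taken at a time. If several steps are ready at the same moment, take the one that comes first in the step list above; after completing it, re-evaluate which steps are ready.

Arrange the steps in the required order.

(B) is the only step with nothing outstanding, so it goes first.
(D) needed (B), now all done → (D).
(A) needed (D), now all done → (A).
Now (C) and (E) have their prerequisites met. (C) is listed earlier, so (C) next.
(E) needed (A) and (B), now all done → (E).
(F) needed (B), (C) and (E), now all done → (F).
Next only (G) has its prerequisites met → (G).

(B), (D), (A), (C), (E), (F), (G)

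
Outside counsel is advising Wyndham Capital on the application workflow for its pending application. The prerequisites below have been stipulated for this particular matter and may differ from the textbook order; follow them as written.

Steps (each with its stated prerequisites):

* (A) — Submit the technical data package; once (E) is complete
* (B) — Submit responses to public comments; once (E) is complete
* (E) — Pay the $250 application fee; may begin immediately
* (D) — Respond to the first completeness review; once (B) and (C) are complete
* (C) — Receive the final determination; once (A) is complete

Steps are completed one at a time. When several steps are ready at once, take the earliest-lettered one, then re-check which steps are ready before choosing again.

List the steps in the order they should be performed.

Only (E) has no prerequisites, so it is first.
Now (A) and (B) have their prerequisites met. (A) has the earlier label, so (A) next.
(B) and (C) are both available; (B) has the earlier label → (B).
(C) needed (A), now all done → (C).
(D) needed (B) and (C), now all done → (D).

(E), (A), (B), (C), (D)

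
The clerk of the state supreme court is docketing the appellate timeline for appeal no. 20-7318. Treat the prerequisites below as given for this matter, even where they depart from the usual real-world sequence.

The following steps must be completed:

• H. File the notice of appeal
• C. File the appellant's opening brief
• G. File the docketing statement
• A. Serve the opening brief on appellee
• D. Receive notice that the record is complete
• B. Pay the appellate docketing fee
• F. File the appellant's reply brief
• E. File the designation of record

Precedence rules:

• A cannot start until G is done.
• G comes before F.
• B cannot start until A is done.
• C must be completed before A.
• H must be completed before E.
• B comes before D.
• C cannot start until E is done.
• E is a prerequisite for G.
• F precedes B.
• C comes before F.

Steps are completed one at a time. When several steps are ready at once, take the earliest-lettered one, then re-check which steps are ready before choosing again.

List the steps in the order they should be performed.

Only H has no prerequisites, so it is first.
E needed H, now all done → E.
Ready: C and G. C has the earlier label → C.
That leaves G as the only ready step → G.
A and F are both available; A has the earlier label → A.
Next only F has its prerequisites met → F.
Next only B has its prerequisites met → B.
D needed B, now all done → D.

H, E, C, G, A, F, B, D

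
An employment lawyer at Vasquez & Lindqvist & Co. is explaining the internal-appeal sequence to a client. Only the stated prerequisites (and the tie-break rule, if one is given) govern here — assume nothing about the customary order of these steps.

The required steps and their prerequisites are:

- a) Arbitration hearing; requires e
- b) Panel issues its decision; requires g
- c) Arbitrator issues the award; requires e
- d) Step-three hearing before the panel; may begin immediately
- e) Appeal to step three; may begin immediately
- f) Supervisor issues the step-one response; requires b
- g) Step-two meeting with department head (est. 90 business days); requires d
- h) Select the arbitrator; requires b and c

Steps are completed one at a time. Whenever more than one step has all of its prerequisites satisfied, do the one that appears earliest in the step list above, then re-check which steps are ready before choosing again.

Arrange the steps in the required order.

d, e, a, c, g, b, f, h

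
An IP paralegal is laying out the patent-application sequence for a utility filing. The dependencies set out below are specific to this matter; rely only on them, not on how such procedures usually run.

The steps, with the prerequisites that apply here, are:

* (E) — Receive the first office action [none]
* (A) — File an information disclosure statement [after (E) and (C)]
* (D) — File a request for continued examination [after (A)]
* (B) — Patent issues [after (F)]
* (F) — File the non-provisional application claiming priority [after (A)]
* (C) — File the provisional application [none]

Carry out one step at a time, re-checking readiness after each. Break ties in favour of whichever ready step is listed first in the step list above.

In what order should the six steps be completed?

(E) and (C) have no prerequisites; (E) is listed earlier, so (E) is first.
(C) is the only step now ready → (C).
(A) needed (E) and (C), now all done → (A).
Now (D) and (F) have their prerequisites met. (D) is listed earlier, so (D) next.
That leaves (F) as the only ready step → (F).
(B) is the only step now ready → (B).

(E), (C), (A), (D), (F), (B)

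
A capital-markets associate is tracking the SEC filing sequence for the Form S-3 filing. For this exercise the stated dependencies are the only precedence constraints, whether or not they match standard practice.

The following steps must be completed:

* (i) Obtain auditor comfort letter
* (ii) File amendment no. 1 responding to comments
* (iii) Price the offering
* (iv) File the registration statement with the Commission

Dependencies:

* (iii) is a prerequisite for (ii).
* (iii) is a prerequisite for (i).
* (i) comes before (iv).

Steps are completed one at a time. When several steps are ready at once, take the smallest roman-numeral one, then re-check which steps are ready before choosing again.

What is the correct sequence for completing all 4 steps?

(iii) is the only step with nothing outstanding, so it goes first.
Ready: (i) and (ii). (i) has the earlier label → (i).
(iv) now also ready, so the ready set is {(ii), (iv)}; (ii) has the earlier label → (ii).
(iv) needed (i), now all done → (iv).

(iii) (i) (ii) (iv)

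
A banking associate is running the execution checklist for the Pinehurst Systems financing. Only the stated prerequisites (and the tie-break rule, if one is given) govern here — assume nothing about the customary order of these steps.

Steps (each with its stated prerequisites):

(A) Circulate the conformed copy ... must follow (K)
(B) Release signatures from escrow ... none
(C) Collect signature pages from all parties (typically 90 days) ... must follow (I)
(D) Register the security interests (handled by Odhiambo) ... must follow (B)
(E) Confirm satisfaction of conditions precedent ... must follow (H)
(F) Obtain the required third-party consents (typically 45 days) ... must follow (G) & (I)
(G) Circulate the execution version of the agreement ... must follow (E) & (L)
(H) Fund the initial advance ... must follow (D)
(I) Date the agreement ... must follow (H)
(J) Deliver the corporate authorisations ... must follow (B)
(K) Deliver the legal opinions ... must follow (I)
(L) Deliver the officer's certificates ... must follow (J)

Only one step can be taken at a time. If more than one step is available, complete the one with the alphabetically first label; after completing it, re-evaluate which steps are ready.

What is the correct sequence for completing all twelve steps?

(B) is the only step with nothing outstanding, so it goes first.
(D) and (J) are both available; (D) has the earlier label → (D).
(H) now also ready, so the ready set is {(H), (J)}; (H) has the earlier label → (H).
(E), (I) and (J) are all available; (E) has the earlier label → (E).
Ready: (I) and (J). (I) has the earlier label → (I).
(C), (J) and (K) are all available; (C) has the earlier label → (C).
(J) and (K) are both available; (J) has the earlier label → (J).
(L) now also ready, so the ready set is {(K), (L)}; (K) has the earlier label → (K).
(A) and (L) are both available; (A) has the earlier label → (A).
(L) needed (J), now all done → (L).
That leaves (G) as the only ready step → (G).
Next only (F) has its prerequisites met → (F).

(B) (D) (H) (E) (I) (C) (J) (K) (A) (L) (G) (F)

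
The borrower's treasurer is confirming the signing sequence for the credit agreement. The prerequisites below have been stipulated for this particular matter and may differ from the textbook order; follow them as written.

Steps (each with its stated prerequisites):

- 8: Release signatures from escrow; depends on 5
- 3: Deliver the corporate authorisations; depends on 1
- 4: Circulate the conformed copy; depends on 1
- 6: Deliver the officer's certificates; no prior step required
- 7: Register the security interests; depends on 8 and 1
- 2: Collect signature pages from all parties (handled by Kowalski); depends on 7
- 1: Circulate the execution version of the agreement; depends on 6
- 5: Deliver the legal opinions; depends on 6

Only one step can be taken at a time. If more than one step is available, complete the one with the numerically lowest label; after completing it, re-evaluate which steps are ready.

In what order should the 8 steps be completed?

6, 1, 3, 4, 5, 8, 7, 2

Only 6 has no prerequisites, so it is first.
1 and 5 are both available; 1 has the earlier label → 1.
3 and 4 now also ready, so the ready set is {3, 4, 5}; 3 has the earlier label → 3.
Ready: 4 and 5. 4 has the earlier label → 4.
5 needed 6, now all done → 5.
Next only 8 has its prerequisites met → 8.
7 needed 1 and 8, now all done → 7.
2 needed 7, now all done → 2.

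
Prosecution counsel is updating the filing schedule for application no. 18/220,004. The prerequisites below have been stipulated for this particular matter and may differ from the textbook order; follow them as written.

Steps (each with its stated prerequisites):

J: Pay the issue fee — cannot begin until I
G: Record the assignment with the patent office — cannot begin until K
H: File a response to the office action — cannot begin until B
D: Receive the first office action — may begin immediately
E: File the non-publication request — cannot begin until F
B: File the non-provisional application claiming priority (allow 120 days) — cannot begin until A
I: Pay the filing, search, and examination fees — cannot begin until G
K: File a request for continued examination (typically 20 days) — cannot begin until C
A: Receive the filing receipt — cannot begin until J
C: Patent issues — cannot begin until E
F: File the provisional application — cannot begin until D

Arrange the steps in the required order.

D F E C K G I J A B H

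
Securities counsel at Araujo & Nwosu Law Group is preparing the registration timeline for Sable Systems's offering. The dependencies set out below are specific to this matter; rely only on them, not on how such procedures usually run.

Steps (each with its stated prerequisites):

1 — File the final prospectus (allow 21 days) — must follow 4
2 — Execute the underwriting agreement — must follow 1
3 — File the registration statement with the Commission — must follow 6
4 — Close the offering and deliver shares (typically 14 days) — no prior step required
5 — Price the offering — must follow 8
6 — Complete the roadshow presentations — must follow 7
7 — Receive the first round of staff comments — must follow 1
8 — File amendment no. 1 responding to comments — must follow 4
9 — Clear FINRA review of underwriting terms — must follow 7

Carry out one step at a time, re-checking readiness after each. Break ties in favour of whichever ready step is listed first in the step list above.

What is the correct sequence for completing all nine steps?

Only 4 has no prerequisites, so it is first.
1 and 8 are both available; 1 is listed earlier → 1.
2 and 7 now also ready, so the ready set is {2, 7, 8}; 2 is listed earlier → 2.
Now 7 and 8 have their prerequisites met. 7 is listed earlier, so 7 next.
6 and 9 now also ready, so the ready set is {6, 8, 9}; 6 is listed earlier → 6.
3, 8 and 9 are all available; 3 is listed earlier → 3.
8 and 9 are both available; 8 is listed earlier → 8.
Now 5 and 9 have their prerequisites met. 5 is listed earlier, so 5 next.
9 needed 7, now all done → 9.

4 → 1 → 2 → 7 → 6 → 3 → 8 → 5 → 9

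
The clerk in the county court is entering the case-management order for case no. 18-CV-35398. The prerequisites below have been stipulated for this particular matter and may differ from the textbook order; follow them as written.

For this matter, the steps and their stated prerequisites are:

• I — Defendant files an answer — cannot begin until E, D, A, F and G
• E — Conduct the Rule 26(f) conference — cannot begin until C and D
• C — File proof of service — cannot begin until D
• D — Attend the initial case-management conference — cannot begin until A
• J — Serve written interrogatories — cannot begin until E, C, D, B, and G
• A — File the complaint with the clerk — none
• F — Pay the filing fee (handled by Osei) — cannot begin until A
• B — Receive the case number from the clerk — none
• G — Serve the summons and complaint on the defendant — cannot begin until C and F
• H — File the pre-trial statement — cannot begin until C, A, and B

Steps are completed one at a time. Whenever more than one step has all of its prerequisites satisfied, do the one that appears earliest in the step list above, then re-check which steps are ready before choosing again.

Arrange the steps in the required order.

Nothing is required for A and B. A is listed earlier → A first.
Ready: D, F and B. D is listed earlier → D.
C now also ready, so the ready set is {C, F, B}; C is listed earlier → C.
Ready: E, F and B. E is listed earlier → E.
F and B are both available; F is listed earlier → F.
B and G are both available; B is listed earlier → B.
H now also ready, so the ready set is {G, H}; G is listed earlier → G.
I and J now also ready, so the ready set is {I, J, H}; I is listed earlier → I.
Ready: J and H. J is listed earlier → J.
That leaves H as the only ready step → H.

A → D → C → E → F → B → G → I → J → H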